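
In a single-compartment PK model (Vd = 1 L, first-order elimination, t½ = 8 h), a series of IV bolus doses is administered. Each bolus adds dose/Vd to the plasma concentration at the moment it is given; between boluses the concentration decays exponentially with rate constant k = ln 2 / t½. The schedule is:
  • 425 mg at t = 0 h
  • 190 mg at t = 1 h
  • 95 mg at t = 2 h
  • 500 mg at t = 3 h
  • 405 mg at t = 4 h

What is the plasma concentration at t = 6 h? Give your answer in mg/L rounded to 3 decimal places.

k = ln 2 / 8 = 0.08664 per h
Dose 1 (425 mg at t=0 h): 425·exp(−0.08664·6) = 252.707 mg/L
Dose 2 (190 mg at t=1 h): 190·exp(−0.08664·5) = 123.200 mg/L
Dose 3 (95 mg at t=2 h): 95·exp(−0.08664·4) = 67.175 mg/L
Dose 4 (500 mg at t=3 h): 500·exp(−0.08664·3) = 385.553 mg/L
Dose 5 (405 mg at t=4 h): 405·exp(−0.08664·2) = 340.563 mg/L
C(6) = 252.707 + 123.200 + 67.175 + 385.553 + 340.563 = 1169.197 mg/L

1169.197 mg/L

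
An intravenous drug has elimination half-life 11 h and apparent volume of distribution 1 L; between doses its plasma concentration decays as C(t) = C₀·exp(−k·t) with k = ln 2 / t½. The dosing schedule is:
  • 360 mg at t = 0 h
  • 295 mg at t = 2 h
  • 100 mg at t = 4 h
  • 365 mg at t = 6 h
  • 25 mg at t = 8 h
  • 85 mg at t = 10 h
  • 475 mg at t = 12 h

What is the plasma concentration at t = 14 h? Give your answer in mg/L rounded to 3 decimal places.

k = ln 2 / 11 = 0.06301 per h
Dose 1 (360 mg at t=0 h): 360·exp(−0.06301·14) = 148.996 mg/L
Dose 2 (295 mg at t=2 h): 295·exp(−0.06301·12) = 138.492 mg/L
Dose 3 (100 mg at t=4 h): 100·exp(−0.06301·10) = 53.252 mg/L
Dose 4 (365 mg at t=6 h): 365·exp(−0.06301·8) = 220.476 mg/L
Dose 5 (25 mg at t=8 h): 25·exp(−0.06301·6) = 17.129 mg/L
Dose 6 (85 mg at t=10 h): 85·exp(−0.06301·4) = 66.062 mg/L
Dose 7 (475 mg at t=12 h): 475·exp(−0.06301·2) = 418.756 mg/L
C(14) = 148.996 + 138.492 + 53.252 + 220.476 + 17.129 + 66.062 + 418.756 = 1063.164 mg/L

1063.164 mg/L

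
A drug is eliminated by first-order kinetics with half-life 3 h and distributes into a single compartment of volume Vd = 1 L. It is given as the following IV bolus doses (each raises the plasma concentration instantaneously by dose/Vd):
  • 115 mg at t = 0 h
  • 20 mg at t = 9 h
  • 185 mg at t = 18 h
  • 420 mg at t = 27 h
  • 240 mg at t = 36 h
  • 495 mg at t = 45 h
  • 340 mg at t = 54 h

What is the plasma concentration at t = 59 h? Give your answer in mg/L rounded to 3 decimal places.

128.037 mg/L

k = ln 2 / 3 = 0.23105 per h
Dose 1 (115 mg at t=0 h): 115·exp(−0.23105·59) = 0.000 mg/L
Dose 2 (20 mg at t=9 h): 20·exp(−0.23105·50) = 0.000 mg/L
Dose 3 (185 mg at t=18 h): 185·exp(−0.23105·41) = 0.014 mg/L
Dose 4 (420 mg at t=27 h): 420·exp(−0.23105·32) = 0.258 mg/L
Dose 5 (240 mg at t=36 h): 240·exp(−0.23105·23) = 1.181 mg/L
Dose 6 (495 mg at t=45 h): 495·exp(−0.23105·14) = 19.489 mg/L
Dose 7 (340 mg at t=54 h): 340·exp(−0.23105·5) = 107.093 mg/L
C(59) = 0.000 + 0.000 + 0.014 + 0.258 + 1.181 + 19.489 + 107.093 = 128.037 mg/L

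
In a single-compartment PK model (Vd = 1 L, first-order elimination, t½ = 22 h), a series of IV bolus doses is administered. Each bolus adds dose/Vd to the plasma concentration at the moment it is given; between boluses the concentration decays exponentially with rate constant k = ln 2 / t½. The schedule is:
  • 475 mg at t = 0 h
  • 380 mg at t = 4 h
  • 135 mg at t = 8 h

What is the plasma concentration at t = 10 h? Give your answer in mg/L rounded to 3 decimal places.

787.928 mg/L

k = ln 2 / 22 = 0.03151 per h
Dose 1 (475 mg at t=0 h): 475·exp(−0.03151·10) = 346.627 mg/L
Dose 2 (380 mg at t=4 h): 380·exp(−0.03151·6) = 314.546 mg/L
Dose 3 (135 mg at t=8 h): 135·exp(−0.03151·2) = 126.756 mg/L
C(10) = 346.627 + 314.546 + 126.756 = 787.928 mg/L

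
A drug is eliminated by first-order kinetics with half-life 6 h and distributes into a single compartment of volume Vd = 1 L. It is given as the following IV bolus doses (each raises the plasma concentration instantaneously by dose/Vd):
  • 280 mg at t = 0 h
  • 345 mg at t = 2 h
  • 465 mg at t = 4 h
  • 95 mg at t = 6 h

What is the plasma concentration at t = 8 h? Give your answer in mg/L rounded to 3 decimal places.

k = ln 2 / 6 = 0.11552 per h
Dose 1 (280 mg at t=0 h): 280·exp(−0.11552·8) = 111.118 mg/L
Dose 2 (345 mg at t=2 h): 345·exp(−0.11552·6) = 172.500 mg/L
Dose 3 (465 mg at t=4 h): 465·exp(−0.11552·4) = 292.932 mg/L
Dose 4 (95 mg at t=6 h): 95·exp(−0.11552·2) = 75.402 mg/L
C(8) = 111.118 + 172.500 + 292.932 + 75.402 = 651.951 mg/L

651.951 mg/L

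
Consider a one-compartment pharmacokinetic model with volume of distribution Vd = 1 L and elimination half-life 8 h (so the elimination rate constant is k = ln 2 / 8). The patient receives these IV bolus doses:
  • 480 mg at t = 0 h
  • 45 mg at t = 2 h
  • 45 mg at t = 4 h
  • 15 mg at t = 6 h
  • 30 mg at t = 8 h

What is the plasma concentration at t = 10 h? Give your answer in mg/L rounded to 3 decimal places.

286.906 mg/L

k = ln 2 / 8 = 0.08664 per h
Dose 1 (480 mg at t=0 h): 480·exp(−0.08664·10) = 201.815 mg/L
Dose 2 (45 mg at t=2 h): 45·exp(−0.08664·8) = 22.500 mg/L
Dose 3 (45 mg at t=4 h): 45·exp(−0.08664·6) = 26.757 mg/L
Dose 4 (15 mg at t=6 h): 15·exp(−0.08664·4) = 10.607 mg/L
Dose 5 (30 mg at t=8 h): 30·exp(−0.08664·2) = 25.227 mg/L
C(10) = 201.815 + 22.500 + 26.757 + 10.607 + 25.227 = 286.906 mg/L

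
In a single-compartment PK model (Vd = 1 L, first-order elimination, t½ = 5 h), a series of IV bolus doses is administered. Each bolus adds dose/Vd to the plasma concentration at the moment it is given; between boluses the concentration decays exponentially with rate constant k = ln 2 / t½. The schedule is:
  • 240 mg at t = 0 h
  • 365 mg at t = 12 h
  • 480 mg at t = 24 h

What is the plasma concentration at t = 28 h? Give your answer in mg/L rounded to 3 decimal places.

320.355 mg/L

k = ln 2 / 5 = 0.13863 per h
Dose 1 (240 mg at t=0 h): 240·exp(−0.13863·28) = 4.948 mg/L
Dose 2 (365 mg at t=12 h): 365·exp(−0.13863·16) = 39.719 mg/L
Dose 3 (480 mg at t=24 h): 480·exp(−0.13863·4) = 275.688 mg/L
C(28) = 4.948 + 39.719 + 275.688 = 320.355 mg/L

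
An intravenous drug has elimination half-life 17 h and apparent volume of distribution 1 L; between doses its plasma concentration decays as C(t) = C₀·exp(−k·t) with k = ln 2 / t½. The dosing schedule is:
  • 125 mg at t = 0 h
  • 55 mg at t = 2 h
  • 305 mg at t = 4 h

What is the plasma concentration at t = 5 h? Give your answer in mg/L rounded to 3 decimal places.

k = ln 2 / 17 = 0.04077 per h
Dose 1 (125 mg at t=0 h): 125·exp(−0.04077·5) = 101.946 mg/L
Dose 2 (55 mg at t=2 h): 55·exp(−0.04077·3) = 48.668 mg/L
Dose 3 (305 mg at t=4 h): 305·exp(−0.04077·1) = 292.814 mg/L
C(5) = 101.946 + 48.668 + 292.814 = 443.428 mg/L

443.428 mg/L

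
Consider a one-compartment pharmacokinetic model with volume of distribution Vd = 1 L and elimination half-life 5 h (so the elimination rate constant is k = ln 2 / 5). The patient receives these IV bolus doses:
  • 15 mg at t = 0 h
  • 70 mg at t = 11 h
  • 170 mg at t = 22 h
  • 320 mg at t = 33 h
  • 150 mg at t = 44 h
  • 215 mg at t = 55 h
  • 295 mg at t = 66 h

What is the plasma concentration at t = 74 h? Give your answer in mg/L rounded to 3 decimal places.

k = ln 2 / 5 = 0.13863 per h
Dose 1 (15 mg at t=0 h): 15·exp(−0.13863·74) = 0.001 mg/L
Dose 2 (70 mg at t=11 h): 70·exp(−0.13863·63) = 0.011 mg/L
Dose 3 (170 mg at t=22 h): 170·exp(−0.13863·52) = 0.126 mg/L
Dose 4 (320 mg at t=33 h): 320·exp(−0.13863·41) = 1.088 mg/L
Dose 5 (150 mg at t=44 h): 150·exp(−0.13863·30) = 2.344 mg/L
Dose 6 (215 mg at t=55 h): 215·exp(−0.13863·19) = 15.436 mg/L
Dose 7 (295 mg at t=66 h): 295·exp(−0.13863·8) = 97.314 mg/L
C(74) = 0.001 + 0.011 + 0.126 + 1.088 + 2.344 + 15.436 + 97.314 = 116.319 mg/L

116.319 mg/L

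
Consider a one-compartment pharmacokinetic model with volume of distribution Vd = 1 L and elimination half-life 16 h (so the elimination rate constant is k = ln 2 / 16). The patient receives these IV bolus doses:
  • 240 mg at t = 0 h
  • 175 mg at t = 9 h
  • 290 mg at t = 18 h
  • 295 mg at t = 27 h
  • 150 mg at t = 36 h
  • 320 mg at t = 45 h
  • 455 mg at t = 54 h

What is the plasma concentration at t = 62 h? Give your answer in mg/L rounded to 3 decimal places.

665.425 mg/L

k = ln 2 / 16 = 0.04332 per h
Dose 1 (240 mg at t=0 h): 240·exp(−0.04332·62) = 16.358 mg/L
Dose 2 (175 mg at t=9 h): 175·exp(−0.04332·53) = 17.615 mg/L
Dose 3 (290 mg at t=18 h): 290·exp(−0.04332·44) = 43.109 mg/L
Dose 4 (295 mg at t=27 h): 295·exp(−0.04332·35) = 64.762 mg/L
Dose 5 (150 mg at t=36 h): 150·exp(−0.04332·26) = 48.631 mg/L
Dose 6 (320 mg at t=45 h): 320·exp(−0.04332·17) = 153.217 mg/L
Dose 7 (455 mg at t=54 h): 455·exp(−0.04332·8) = 321.734 mg/L
C(62) = 16.358 + 17.615 + 43.109 + 64.762 + 48.631 + 153.217 + 321.734 = 665.425 mg/L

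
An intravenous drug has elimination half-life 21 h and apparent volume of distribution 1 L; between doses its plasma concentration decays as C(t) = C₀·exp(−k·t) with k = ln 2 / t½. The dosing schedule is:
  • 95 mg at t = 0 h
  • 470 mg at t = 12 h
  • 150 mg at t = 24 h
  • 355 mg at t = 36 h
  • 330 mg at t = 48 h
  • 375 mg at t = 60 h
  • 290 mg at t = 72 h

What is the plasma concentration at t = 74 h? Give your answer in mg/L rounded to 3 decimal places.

846.661 mg/L

k = ln 2 / 21 = 0.03301 per h
Dose 1 (95 mg at t=0 h): 95·exp(−0.03301·74) = 8.259 mg/L
Dose 2 (470 mg at t=12 h): 470·exp(−0.03301·62) = 60.722 mg/L
Dose 3 (150 mg at t=24 h): 150·exp(−0.03301·50) = 28.797 mg/L
Dose 4 (355 mg at t=36 h): 355·exp(−0.03301·38) = 101.276 mg/L
Dose 5 (330 mg at t=48 h): 330·exp(−0.03301·26) = 139.898 mg/L
Dose 6 (375 mg at t=60 h): 375·exp(−0.03301·14) = 236.235 mg/L
Dose 7 (290 mg at t=72 h): 290·exp(−0.03301·2) = 271.474 mg/L
C(74) = 8.259 + 60.722 + 28.797 + 101.276 + 139.898 + 236.235 + 271.474 = 846.661 mg/L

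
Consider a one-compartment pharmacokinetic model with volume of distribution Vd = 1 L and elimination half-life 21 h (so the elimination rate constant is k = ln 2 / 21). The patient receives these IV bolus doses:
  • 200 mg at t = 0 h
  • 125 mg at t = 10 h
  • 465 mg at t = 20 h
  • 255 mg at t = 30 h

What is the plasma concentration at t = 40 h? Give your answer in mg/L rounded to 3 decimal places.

523.464 mg/L

k = ln 2 / 21 = 0.03301 per h
Dose 1 (200 mg at t=0 h): 200·exp(−0.03301·40) = 53.412 mg/L
Dose 2 (125 mg at t=10 h): 125·exp(−0.03301·30) = 46.437 mg/L
Dose 3 (465 mg at t=20 h): 465·exp(−0.03301·20) = 240.302 mg/L
Dose 4 (255 mg at t=30 h): 255·exp(−0.03301·10) = 183.313 mg/L
C(40) = 53.412 + 46.437 + 240.302 + 183.313 = 523.464 mg/L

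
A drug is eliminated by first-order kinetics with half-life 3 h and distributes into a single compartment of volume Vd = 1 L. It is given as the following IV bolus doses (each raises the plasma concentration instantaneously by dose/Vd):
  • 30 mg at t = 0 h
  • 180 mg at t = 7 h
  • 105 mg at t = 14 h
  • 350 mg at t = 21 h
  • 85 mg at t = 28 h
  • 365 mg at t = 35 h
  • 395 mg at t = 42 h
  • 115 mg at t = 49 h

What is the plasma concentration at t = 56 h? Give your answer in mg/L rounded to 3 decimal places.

41.471 mg/L

k = ln 2 / 3 = 0.23105 per h
Dose 1 (30 mg at t=0 h): 30·exp(−0.23105·56) = 0.000 mg/L
Dose 2 (180 mg at t=7 h): 180·exp(−0.23105·49) = 0.002 mg/L
Dose 3 (105 mg at t=14 h): 105·exp(−0.23105·42) = 0.006 mg/L
Dose 4 (350 mg at t=21 h): 350·exp(−0.23105·35) = 0.108 mg/L
Dose 5 (85 mg at t=28 h): 85·exp(−0.23105·28) = 0.132 mg/L
Dose 6 (365 mg at t=35 h): 365·exp(−0.23105·21) = 2.852 mg/L
Dose 7 (395 mg at t=42 h): 395·exp(−0.23105·14) = 15.552 mg/L
Dose 8 (115 mg at t=49 h): 115·exp(−0.23105·7) = 22.819 mg/L
C(56) = 0.000 + 0.002 + 0.006 + 0.108 + 0.132 + 2.852 + 15.552 + 22.819 = 41.471 mg/L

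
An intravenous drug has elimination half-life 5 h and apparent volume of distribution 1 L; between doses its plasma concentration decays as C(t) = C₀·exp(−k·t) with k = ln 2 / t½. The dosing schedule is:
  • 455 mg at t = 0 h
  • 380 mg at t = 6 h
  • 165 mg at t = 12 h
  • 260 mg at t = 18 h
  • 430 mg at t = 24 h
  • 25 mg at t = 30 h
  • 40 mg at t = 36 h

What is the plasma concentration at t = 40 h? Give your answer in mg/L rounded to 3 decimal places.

k = ln 2 / 5 = 0.13863 per h
Dose 1 (455 mg at t=0 h): 455·exp(−0.13863·40) = 1.777 mg/L
Dose 2 (380 mg at t=6 h): 380·exp(−0.13863·34) = 3.410 mg/L
Dose 3 (165 mg at t=12 h): 165·exp(−0.13863·28) = 3.402 mg/L
Dose 4 (260 mg at t=18 h): 260·exp(−0.13863·22) = 12.315 mg/L
Dose 5 (430 mg at t=24 h): 430·exp(−0.13863·16) = 46.792 mg/L
Dose 6 (25 mg at t=30 h): 25·exp(−0.13863·10) = 6.250 mg/L
Dose 7 (40 mg at t=36 h): 40·exp(−0.13863·4) = 22.974 mg/L
C(40) = 1.777 + 3.410 + 3.402 + 12.315 + 46.792 + 6.250 + 22.974 = 96.921 mg/L

96.921 mg/L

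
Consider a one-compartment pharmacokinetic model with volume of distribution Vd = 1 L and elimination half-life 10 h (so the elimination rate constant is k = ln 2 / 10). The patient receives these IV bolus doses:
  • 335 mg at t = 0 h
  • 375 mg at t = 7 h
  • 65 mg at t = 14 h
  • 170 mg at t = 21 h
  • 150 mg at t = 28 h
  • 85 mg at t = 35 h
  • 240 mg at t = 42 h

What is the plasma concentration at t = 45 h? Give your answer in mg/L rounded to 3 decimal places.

365.126 mg/L

k = ln 2 / 10 = 0.06931 per h
Dose 1 (335 mg at t=0 h): 335·exp(−0.06931·45) = 14.805 mg/L
Dose 2 (375 mg at t=7 h): 375·exp(−0.06931·38) = 26.923 mg/L
Dose 3 (65 mg at t=14 h): 65·exp(−0.06931·31) = 7.581 mg/L
Dose 4 (170 mg at t=21 h): 170·exp(−0.06931·24) = 32.209 mg/L
Dose 5 (150 mg at t=28 h): 150·exp(−0.06931·17) = 46.168 mg/L
Dose 6 (85 mg at t=35 h): 85·exp(−0.06931·10) = 42.500 mg/L
Dose 7 (240 mg at t=42 h): 240·exp(−0.06931·3) = 194.941 mg/L
C(45) = 14.805 + 26.923 + 7.581 + 32.209 + 46.168 + 42.500 + 194.941 = 365.126 mg/L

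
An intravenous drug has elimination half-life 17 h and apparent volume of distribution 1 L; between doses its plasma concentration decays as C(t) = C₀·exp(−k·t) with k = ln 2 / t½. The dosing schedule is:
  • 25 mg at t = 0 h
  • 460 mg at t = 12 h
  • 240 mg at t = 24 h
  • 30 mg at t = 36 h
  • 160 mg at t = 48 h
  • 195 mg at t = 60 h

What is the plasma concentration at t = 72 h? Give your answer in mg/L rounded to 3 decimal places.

261.666 mg/L

k = ln 2 / 17 = 0.04077 per h
Dose 1 (25 mg at t=0 h): 25·exp(−0.04077·72) = 1.327 mg/L
Dose 2 (460 mg at t=12 h): 460·exp(−0.04077·60) = 39.838 mg/L
Dose 3 (240 mg at t=24 h): 240·exp(−0.04077·48) = 33.903 mg/L
Dose 4 (30 mg at t=36 h): 30·exp(−0.04077·36) = 6.913 mg/L
Dose 5 (160 mg at t=48 h): 160·exp(−0.04077·24) = 60.136 mg/L
Dose 6 (195 mg at t=60 h): 195·exp(−0.04077·12) = 119.548 mg/L
C(72) = 1.327 + 39.838 + 33.903 + 6.913 + 60.136 + 119.548 = 261.666 mg/L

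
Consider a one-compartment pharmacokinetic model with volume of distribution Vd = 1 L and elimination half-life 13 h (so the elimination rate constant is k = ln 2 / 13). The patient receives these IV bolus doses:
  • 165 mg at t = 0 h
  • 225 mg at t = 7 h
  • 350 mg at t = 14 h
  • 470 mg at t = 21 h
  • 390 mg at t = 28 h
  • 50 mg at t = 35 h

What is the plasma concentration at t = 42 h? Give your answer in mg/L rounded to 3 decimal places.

503.735 mg/L

k = ln 2 / 13 = 0.05332 per h
Dose 1 (165 mg at t=0 h): 165·exp(−0.05332·42) = 17.576 mg/L
Dose 2 (225 mg at t=7 h): 225·exp(−0.05332·35) = 34.811 mg/L
Dose 3 (350 mg at t=14 h): 350·exp(−0.05332·28) = 78.649 mg/L
Dose 4 (470 mg at t=21 h): 470·exp(−0.05332·21) = 153.398 mg/L
Dose 5 (390 mg at t=28 h): 390·exp(−0.05332·14) = 184.875 mg/L
Dose 6 (50 mg at t=35 h): 50·exp(−0.05332·7) = 34.425 mg/L
C(42) = 17.576 + 34.811 + 78.649 + 153.398 + 184.875 + 34.425 = 503.735 mg/L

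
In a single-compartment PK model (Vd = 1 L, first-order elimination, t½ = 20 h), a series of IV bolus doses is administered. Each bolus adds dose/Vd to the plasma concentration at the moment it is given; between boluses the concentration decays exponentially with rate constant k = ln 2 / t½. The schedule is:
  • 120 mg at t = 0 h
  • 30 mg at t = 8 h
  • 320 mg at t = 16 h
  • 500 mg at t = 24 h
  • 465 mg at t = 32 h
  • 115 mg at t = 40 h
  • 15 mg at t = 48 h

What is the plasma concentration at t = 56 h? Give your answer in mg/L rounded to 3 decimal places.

547.674 mg/L

k = ln 2 / 20 = 0.03466 per h
Dose 1 (120 mg at t=0 h): 120·exp(−0.03466·56) = 17.230 mg/L
Dose 2 (30 mg at t=8 h): 30·exp(−0.03466·48) = 5.684 mg/L
Dose 3 (320 mg at t=16 h): 320·exp(−0.03466·40) = 80.000 mg/L
Dose 4 (500 mg at t=24 h): 500·exp(−0.03466·32) = 164.938 mg/L
Dose 5 (465 mg at t=32 h): 465·exp(−0.03466·24) = 202.403 mg/L
Dose 6 (115 mg at t=40 h): 115·exp(−0.03466·16) = 66.050 mg/L
Dose 7 (15 mg at t=48 h): 15·exp(−0.03466·8) = 11.368 mg/L
C(56) = 17.230 + 5.684 + 80.000 + 164.938 + 202.403 + 66.050 + 11.368 = 547.674 mg/L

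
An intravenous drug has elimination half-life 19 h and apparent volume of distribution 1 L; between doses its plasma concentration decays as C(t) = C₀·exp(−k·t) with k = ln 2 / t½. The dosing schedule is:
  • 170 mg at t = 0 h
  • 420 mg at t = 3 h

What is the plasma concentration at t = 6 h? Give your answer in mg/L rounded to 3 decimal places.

513.039 mg/L

k = ln 2 / 19 = 0.03648 per h
Dose 1 (170 mg at t=0 h): 170·exp(−0.03648·6) = 136.580 mg/L
Dose 2 (420 mg at t=3 h): 420·exp(−0.03648·3) = 376.459 mg/L
C(6) = 136.580 + 376.459 = 513.039 mg/L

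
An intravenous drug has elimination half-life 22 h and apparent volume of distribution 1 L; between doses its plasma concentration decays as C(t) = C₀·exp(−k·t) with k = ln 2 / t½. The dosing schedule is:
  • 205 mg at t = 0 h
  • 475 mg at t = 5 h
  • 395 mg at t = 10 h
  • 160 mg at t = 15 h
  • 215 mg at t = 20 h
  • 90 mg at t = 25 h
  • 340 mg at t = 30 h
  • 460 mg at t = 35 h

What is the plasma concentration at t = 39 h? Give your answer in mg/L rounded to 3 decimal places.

k = ln 2 / 22 = 0.03151 per h
Dose 1 (205 mg at t=0 h): 205·exp(−0.03151·39) = 59.994 mg/L
Dose 2 (475 mg at t=5 h): 475·exp(−0.03151·34) = 162.729 mg/L
Dose 3 (395 mg at t=10 h): 395·exp(−0.03151·29) = 158.411 mg/L
Dose 4 (160 mg at t=15 h): 160·exp(−0.03151·24) = 75.114 mg/L
Dose 5 (215 mg at t=20 h): 215·exp(−0.03151·19) = 118.157 mg/L
Dose 6 (90 mg at t=25 h): 90·exp(−0.03151·14) = 57.900 mg/L
Dose 7 (340 mg at t=30 h): 340·exp(−0.03151·9) = 256.053 mg/L
Dose 8 (460 mg at t=35 h): 460·exp(−0.03151·4) = 405.532 mg/L
C(39) = 59.994 + 162.729 + 158.411 + 75.114 + 118.157 + 57.900 + 256.053 + 405.532 = 1293.890 mg/L

1293.890 mg/L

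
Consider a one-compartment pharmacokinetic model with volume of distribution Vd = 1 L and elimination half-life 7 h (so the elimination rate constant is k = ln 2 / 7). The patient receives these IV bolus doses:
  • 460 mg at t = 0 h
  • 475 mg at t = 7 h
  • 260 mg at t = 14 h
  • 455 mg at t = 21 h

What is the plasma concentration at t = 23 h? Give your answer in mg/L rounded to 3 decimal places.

k = ln 2 / 7 = 0.09902 per h
Dose 1 (460 mg at t=0 h): 460·exp(−0.09902·23) = 47.169 mg/L
Dose 2 (475 mg at t=7 h): 475·exp(−0.09902·16) = 97.415 mg/L
Dose 3 (260 mg at t=14 h): 260·exp(−0.09902·9) = 106.644 mg/L
Dose 4 (455 mg at t=21 h): 455·exp(−0.09902·2) = 373.253 mg/L
C(23) = 47.169 + 97.415 + 106.644 + 373.253 = 624.480 mg/L

624.480 mg/L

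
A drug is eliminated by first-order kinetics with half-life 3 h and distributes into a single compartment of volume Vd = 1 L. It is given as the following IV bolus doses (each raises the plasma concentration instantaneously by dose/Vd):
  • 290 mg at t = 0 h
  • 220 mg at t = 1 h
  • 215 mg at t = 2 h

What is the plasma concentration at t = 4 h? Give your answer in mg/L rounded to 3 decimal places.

k = ln 2 / 3 = 0.23105 per h
Dose 1 (290 mg at t=0 h): 290·exp(−0.23105·4) = 115.087 mg/L
Dose 2 (220 mg at t=1 h): 220·exp(−0.23105·3) = 110.000 mg/L
Dose 3 (215 mg at t=2 h): 215·exp(−0.23105·2) = 135.442 mg/L
C(4) = 115.087 + 110.000 + 135.442 = 360.528 mg/L

360.528 mg/L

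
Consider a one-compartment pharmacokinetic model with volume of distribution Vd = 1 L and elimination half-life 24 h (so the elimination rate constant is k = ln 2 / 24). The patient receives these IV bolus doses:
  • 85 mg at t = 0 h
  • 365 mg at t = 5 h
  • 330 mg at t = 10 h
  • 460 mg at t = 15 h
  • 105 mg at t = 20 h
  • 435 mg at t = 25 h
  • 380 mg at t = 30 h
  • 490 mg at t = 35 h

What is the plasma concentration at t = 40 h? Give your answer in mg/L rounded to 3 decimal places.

1571.585 mg/L

k = ln 2 / 24 = 0.02888 per h
Dose 1 (85 mg at t=0 h): 85·exp(−0.02888·40) = 26.773 mg/L
Dose 2 (365 mg at t=5 h): 365·exp(−0.02888·35) = 132.828 mg/L
Dose 3 (330 mg at t=10 h): 330·exp(−0.02888·30) = 138.748 mg/L
Dose 4 (460 mg at t=15 h): 460·exp(−0.02888·25) = 223.452 mg/L
Dose 5 (105 mg at t=20 h): 105·exp(−0.02888·20) = 58.929 mg/L
Dose 6 (435 mg at t=25 h): 435·exp(−0.02888·15) = 282.063 mg/L
Dose 7 (380 mg at t=30 h): 380·exp(−0.02888·10) = 284.678 mg/L
Dose 8 (490 mg at t=35 h): 490·exp(−0.02888·5) = 424.113 mg/L
C(40) = 26.773 + 132.828 + 138.748 + 223.452 + 58.929 + 282.063 + 284.678 + 424.113 = 1571.585 mg/L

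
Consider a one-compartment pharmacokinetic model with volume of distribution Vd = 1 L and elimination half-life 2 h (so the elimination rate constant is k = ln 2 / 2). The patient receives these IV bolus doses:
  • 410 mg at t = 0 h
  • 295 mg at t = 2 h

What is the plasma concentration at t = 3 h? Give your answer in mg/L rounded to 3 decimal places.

353.553 mg/L

k = ln 2 / 2 = 0.34657 per h
Dose 1 (410 mg at t=0 h): 410·exp(−0.34657·3) = 144.957 mg/L
Dose 2 (295 mg at t=2 h): 295·exp(−0.34657·1) = 208.597 mg/L
C(3) = 144.957 + 208.597 = 353.553 mg/L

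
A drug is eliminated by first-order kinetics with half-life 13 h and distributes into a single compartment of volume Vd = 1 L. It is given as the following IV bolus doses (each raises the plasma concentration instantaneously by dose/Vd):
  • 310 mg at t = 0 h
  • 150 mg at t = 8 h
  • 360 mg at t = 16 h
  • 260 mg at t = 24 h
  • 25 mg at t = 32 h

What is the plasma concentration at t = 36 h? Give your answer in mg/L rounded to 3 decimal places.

360.427 mg/L

k = ln 2 / 13 = 0.05332 per h
Dose 1 (310 mg at t=0 h): 310·exp(−0.05332·36) = 45.472 mg/L
Dose 2 (150 mg at t=8 h): 150·exp(−0.05332·28) = 33.707 mg/L
Dose 3 (360 mg at t=16 h): 360·exp(−0.05332·20) = 123.931 mg/L
Dose 4 (260 mg at t=24 h): 260·exp(−0.05332·12) = 137.120 mg/L
Dose 5 (25 mg at t=32 h): 25·exp(−0.05332·4) = 20.198 mg/L
C(36) = 45.472 + 33.707 + 123.931 + 137.120 + 20.198 = 360.427 mg/L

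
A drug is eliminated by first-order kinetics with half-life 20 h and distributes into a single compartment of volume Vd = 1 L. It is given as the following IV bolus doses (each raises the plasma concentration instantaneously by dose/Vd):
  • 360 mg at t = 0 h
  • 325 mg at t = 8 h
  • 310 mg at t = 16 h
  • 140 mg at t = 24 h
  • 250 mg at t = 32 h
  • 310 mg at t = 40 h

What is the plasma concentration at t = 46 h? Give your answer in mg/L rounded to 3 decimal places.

740.789 mg/L

k = ln 2 / 20 = 0.03466 per h
Dose 1 (360 mg at t=0 h): 360·exp(−0.03466·46) = 73.103 mg/L
Dose 2 (325 mg at t=8 h): 325·exp(−0.03466·38) = 87.082 mg/L
Dose 3 (310 mg at t=16 h): 310·exp(−0.03466·30) = 109.602 mg/L
Dose 4 (140 mg at t=24 h): 140·exp(−0.03466·22) = 65.312 mg/L
Dose 5 (250 mg at t=32 h): 250·exp(−0.03466·14) = 153.893 mg/L
Dose 6 (310 mg at t=40 h): 310·exp(−0.03466·6) = 251.798 mg/L
C(46) = 73.103 + 87.082 + 109.602 + 65.312 + 153.893 + 251.798 = 740.789 mg/L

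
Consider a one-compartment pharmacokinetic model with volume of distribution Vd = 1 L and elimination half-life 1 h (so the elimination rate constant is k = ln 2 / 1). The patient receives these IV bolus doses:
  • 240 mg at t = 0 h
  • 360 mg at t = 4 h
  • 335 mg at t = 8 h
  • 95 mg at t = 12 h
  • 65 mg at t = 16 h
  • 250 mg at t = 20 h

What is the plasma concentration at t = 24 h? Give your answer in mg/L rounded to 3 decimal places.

15.908 mg/L

k = ln 2 / 1 = 0.69315 per h
Dose 1 (240 mg at t=0 h): 240·exp(−0.69315·24) = 0.000 mg/L
Dose 2 (360 mg at t=4 h): 360·exp(−0.69315·20) = 0.000 mg/L
Dose 3 (335 mg at t=8 h): 335·exp(−0.69315·16) = 0.005 mg/L
Dose 4 (95 mg at t=12 h): 95·exp(−0.69315·12) = 0.023 mg/L
Dose 5 (65 mg at t=16 h): 65·exp(−0.69315·8) = 0.254 mg/L
Dose 6 (250 mg at t=20 h): 250·exp(−0.69315·4) = 15.625 mg/L
C(24) = 0.000 + 0.000 + 0.005 + 0.023 + 0.254 + 15.625 = 15.908 mg/L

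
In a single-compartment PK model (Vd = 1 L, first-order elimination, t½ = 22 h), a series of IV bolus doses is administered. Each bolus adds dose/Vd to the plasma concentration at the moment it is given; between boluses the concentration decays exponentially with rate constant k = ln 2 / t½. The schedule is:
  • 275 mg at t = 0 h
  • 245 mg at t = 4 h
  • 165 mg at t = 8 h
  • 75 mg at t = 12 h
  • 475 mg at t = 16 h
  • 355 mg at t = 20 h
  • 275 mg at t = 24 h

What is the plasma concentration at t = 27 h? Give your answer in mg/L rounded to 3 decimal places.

1244.403 mg/L

k = ln 2 / 22 = 0.03151 per h
Dose 1 (275 mg at t=0 h): 275·exp(−0.03151·27) = 117.459 mg/L
Dose 2 (245 mg at t=4 h): 245·exp(−0.03151·23) = 118.701 mg/L
Dose 3 (165 mg at t=8 h): 165·exp(−0.03151·19) = 90.678 mg/L
Dose 4 (75 mg at t=12 h): 75·exp(−0.03151·15) = 46.753 mg/L
Dose 5 (475 mg at t=16 h): 475·exp(−0.03151·11) = 335.876 mg/L
Dose 6 (355 mg at t=20 h): 355·exp(−0.03151·7) = 284.738 mg/L
Dose 7 (275 mg at t=24 h): 275·exp(−0.03151·3) = 250.198 mg/L
C(27) = 117.459 + 118.701 + 90.678 + 46.753 + 335.876 + 284.738 + 250.198 = 1244.403 mg/L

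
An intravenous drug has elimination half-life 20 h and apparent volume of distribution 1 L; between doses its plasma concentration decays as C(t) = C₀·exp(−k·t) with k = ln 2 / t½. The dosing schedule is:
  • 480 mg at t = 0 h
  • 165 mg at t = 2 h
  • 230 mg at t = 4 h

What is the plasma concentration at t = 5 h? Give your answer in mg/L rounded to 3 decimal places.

774.502 mg/L

k = ln 2 / 20 = 0.03466 per h
Dose 1 (480 mg at t=0 h): 480·exp(−0.03466·5) = 403.630 mg/L
Dose 2 (165 mg at t=2 h): 165·exp(−0.03466·3) = 148.706 mg/L
Dose 3 (230 mg at t=4 h): 230·exp(−0.03466·1) = 222.165 mg/L
C(5) = 403.630 + 148.706 + 222.165 = 774.502 mg/L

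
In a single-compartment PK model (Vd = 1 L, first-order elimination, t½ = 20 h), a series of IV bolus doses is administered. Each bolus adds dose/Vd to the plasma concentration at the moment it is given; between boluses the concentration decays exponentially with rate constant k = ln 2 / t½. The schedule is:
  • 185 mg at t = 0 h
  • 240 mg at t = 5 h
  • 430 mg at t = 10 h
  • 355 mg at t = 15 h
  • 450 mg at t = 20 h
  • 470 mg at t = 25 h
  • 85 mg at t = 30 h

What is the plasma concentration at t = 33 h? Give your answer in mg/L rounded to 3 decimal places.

k = ln 2 / 20 = 0.03466 per h
Dose 1 (185 mg at t=0 h): 185·exp(−0.03466·33) = 58.948 mg/L
Dose 2 (240 mg at t=5 h): 240·exp(−0.03466·28) = 90.943 mg/L
Dose 3 (430 mg at t=10 h): 430·exp(−0.03466·23) = 193.769 mg/L
Dose 4 (355 mg at t=15 h): 355·exp(−0.03466·18) = 190.240 mg/L
Dose 5 (450 mg at t=20 h): 450·exp(−0.03466·13) = 286.776 mg/L
Dose 6 (470 mg at t=25 h): 470·exp(−0.03466·8) = 356.193 mg/L
Dose 7 (85 mg at t=30 h): 85·exp(−0.03466·3) = 76.606 mg/L
C(33) = 58.948 + 90.943 + 193.769 + 190.240 + 286.776 + 356.193 + 76.606 = 1253.476 mg/L

1253.476 mg/L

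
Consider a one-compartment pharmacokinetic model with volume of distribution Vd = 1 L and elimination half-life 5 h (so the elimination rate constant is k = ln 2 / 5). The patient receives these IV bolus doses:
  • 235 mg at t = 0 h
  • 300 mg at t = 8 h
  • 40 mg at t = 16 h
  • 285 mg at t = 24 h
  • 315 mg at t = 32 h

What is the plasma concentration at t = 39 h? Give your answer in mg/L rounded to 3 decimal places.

161.772 mg/L

k = ln 2 / 5 = 0.13863 per h
Dose 1 (235 mg at t=0 h): 235·exp(−0.13863·39) = 1.054 mg/L
Dose 2 (300 mg at t=8 h): 300·exp(−0.13863·31) = 4.081 mg/L
Dose 3 (40 mg at t=16 h): 40·exp(−0.13863·23) = 1.649 mg/L
Dose 4 (285 mg at t=24 h): 285·exp(−0.13863·15) = 35.625 mg/L
Dose 5 (315 mg at t=32 h): 315·exp(−0.13863·7) = 119.363 mg/L
C(39) = 1.054 + 4.081 + 1.649 + 35.625 + 119.363 = 161.772 mg/L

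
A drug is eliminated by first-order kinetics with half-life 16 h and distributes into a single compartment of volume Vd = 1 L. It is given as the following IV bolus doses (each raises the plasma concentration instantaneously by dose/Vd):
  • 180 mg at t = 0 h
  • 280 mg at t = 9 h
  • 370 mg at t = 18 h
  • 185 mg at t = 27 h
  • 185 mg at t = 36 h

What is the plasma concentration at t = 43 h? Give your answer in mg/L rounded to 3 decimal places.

k = ln 2 / 16 = 0.04332 per h
Dose 1 (180 mg at t=0 h): 180·exp(−0.04332·43) = 27.942 mg/L
Dose 2 (280 mg at t=9 h): 280·exp(−0.04332·34) = 64.190 mg/L
Dose 3 (370 mg at t=18 h): 370·exp(−0.04332·25) = 125.269 mg/L
Dose 4 (185 mg at t=27 h): 185·exp(−0.04332·16) = 92.500 mg/L
Dose 5 (185 mg at t=36 h): 185·exp(−0.04332·7) = 136.606 mg/L
C(43) = 27.942 + 64.190 + 125.269 + 92.500 + 136.606 = 446.507 mg/L

446.507 mg/L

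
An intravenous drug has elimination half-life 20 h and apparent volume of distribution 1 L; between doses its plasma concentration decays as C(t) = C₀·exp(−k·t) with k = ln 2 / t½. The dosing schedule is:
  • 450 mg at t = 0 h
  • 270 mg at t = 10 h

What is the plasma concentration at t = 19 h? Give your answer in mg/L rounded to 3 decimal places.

430.586 mg/L

k = ln 2 / 20 = 0.03466 per h
Dose 1 (450 mg at t=0 h): 450·exp(−0.03466·19) = 232.935 mg/L
Dose 2 (270 mg at t=10 h): 270·exp(−0.03466·9) = 197.652 mg/L
C(19) = 232.935 + 197.652 = 430.586 mg/L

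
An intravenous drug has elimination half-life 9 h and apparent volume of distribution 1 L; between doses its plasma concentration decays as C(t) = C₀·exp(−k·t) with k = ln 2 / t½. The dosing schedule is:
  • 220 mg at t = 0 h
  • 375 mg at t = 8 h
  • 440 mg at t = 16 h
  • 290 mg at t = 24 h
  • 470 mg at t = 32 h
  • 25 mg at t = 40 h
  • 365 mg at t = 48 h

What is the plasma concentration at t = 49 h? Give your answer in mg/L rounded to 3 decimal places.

575.285 mg/L

k = ln 2 / 9 = 0.07702 per h
Dose 1 (220 mg at t=0 h): 220·exp(−0.07702·49) = 5.052 mg/L
Dose 2 (375 mg at t=8 h): 375·exp(−0.07702·41) = 15.947 mg/L
Dose 3 (440 mg at t=16 h): 440·exp(−0.07702·33) = 34.648 mg/L
Dose 4 (290 mg at t=24 h): 290·exp(−0.07702·25) = 42.287 mg/L
Dose 5 (470 mg at t=32 h): 470·exp(−0.07702·17) = 126.907 mg/L
Dose 6 (25 mg at t=40 h): 25·exp(−0.07702·9) = 12.500 mg/L
Dose 7 (365 mg at t=48 h): 365·exp(−0.07702·1) = 337.944 mg/L
C(49) = 5.052 + 15.947 + 34.648 + 42.287 + 126.907 + 12.500 + 337.944 = 575.285 mg/L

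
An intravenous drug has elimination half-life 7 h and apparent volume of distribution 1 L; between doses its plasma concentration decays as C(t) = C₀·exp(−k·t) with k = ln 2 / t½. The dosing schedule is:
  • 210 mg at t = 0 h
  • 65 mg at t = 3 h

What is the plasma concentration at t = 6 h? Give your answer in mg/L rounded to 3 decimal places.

k = ln 2 / 7 = 0.09902 per h
Dose 1 (210 mg at t=0 h): 210·exp(−0.09902·6) = 115.929 mg/L
Dose 2 (65 mg at t=3 h): 65·exp(−0.09902·3) = 48.295 mg/L
C(6) = 115.929 + 48.295 = 164.224 mg/L

164.224 mg/L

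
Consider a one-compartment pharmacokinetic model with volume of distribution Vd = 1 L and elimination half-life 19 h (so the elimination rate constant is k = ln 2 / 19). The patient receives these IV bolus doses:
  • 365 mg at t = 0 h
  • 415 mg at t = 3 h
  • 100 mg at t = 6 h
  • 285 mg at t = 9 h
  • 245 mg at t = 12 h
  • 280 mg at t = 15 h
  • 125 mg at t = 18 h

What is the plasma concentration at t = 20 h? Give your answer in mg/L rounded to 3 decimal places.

1182.470 mg/L

k = ln 2 / 19 = 0.03648 per h
Dose 1 (365 mg at t=0 h): 365·exp(−0.03648·20) = 175.962 mg/L
Dose 2 (415 mg at t=3 h): 415·exp(−0.03648·17) = 223.206 mg/L
Dose 3 (100 mg at t=6 h): 100·exp(−0.03648·14) = 60.005 mg/L
Dose 4 (285 mg at t=9 h): 285·exp(−0.03648·11) = 190.794 mg/L
Dose 5 (245 mg at t=12 h): 245·exp(−0.03648·8) = 182.985 mg/L
Dose 6 (280 mg at t=15 h): 280·exp(−0.03648·5) = 233.313 mg/L
Dose 7 (125 mg at t=18 h): 125·exp(−0.03648·2) = 116.204 mg/L
C(20) = 175.962 + 223.206 + 60.005 + 190.794 + 182.985 + 233.313 + 116.204 = 1182.470 mg/L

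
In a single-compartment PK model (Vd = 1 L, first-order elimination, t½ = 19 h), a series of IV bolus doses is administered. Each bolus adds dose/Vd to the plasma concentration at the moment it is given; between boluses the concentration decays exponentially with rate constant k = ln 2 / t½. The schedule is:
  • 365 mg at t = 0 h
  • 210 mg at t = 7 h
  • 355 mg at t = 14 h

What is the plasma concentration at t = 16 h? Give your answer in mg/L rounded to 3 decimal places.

k = ln 2 / 19 = 0.03648 per h
Dose 1 (365 mg at t=0 h): 365·exp(−0.03648·16) = 203.608 mg/L
Dose 2 (210 mg at t=7 h): 210·exp(−0.03648·9) = 151.226 mg/L
Dose 3 (355 mg at t=14 h): 355·exp(−0.03648·2) = 330.021 mg/L
C(16) = 203.608 + 151.226 + 330.021 = 684.854 mg/L

684.854 mg/L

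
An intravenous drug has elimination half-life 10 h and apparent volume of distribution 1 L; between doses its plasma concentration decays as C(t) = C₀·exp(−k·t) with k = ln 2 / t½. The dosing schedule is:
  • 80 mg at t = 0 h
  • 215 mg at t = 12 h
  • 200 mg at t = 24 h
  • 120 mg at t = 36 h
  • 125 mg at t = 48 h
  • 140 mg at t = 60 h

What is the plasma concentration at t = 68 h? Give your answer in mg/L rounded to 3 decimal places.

139.341 mg/L

k = ln 2 / 10 = 0.06931 per h
Dose 1 (80 mg at t=0 h): 80·exp(−0.06931·68) = 0.718 mg/L
Dose 2 (215 mg at t=12 h): 215·exp(−0.06931·56) = 4.433 mg/L
Dose 3 (200 mg at t=24 h): 200·exp(−0.06931·44) = 9.473 mg/L
Dose 4 (120 mg at t=36 h): 120·exp(−0.06931·32) = 13.058 mg/L
Dose 5 (125 mg at t=48 h): 125·exp(−0.06931·20) = 31.250 mg/L
Dose 6 (140 mg at t=60 h): 140·exp(−0.06931·8) = 80.409 mg/L
C(68) = 0.718 + 4.433 + 9.473 + 13.058 + 31.250 + 80.409 = 139.341 mg/L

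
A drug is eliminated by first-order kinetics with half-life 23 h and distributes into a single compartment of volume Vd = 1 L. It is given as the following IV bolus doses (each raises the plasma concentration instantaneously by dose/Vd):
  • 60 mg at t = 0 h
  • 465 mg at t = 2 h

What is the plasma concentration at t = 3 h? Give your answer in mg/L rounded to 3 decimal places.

k = ln 2 / 23 = 0.03014 per h
Dose 1 (60 mg at t=0 h): 60·exp(−0.03014·3) = 54.813 mg/L
Dose 2 (465 mg at t=2 h): 465·exp(−0.03014·1) = 451.195 mg/L
C(3) = 54.813 + 451.195 = 506.009 mg/L

506.009 mg/L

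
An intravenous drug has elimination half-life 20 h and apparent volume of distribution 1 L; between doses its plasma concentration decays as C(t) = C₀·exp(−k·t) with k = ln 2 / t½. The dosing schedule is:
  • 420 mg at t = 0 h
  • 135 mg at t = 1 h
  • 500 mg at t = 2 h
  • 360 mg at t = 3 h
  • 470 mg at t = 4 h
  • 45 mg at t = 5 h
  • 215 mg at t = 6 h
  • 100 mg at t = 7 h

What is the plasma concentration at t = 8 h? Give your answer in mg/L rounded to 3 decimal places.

1879.979 mg/L

k = ln 2 / 20 = 0.03466 per h
Dose 1 (420 mg at t=0 h): 420·exp(−0.03466·8) = 318.300 mg/L
Dose 2 (135 mg at t=1 h): 135·exp(−0.03466·7) = 105.919 mg/L
Dose 3 (500 mg at t=2 h): 500·exp(−0.03466·6) = 406.126 mg/L
Dose 4 (360 mg at t=3 h): 360·exp(−0.03466·5) = 302.723 mg/L
Dose 5 (470 mg at t=4 h): 470·exp(−0.03466·4) = 409.159 mg/L
Dose 6 (45 mg at t=5 h): 45·exp(−0.03466·3) = 40.556 mg/L
Dose 7 (215 mg at t=6 h): 215·exp(−0.03466·2) = 200.602 mg/L
Dose 8 (100 mg at t=7 h): 100·exp(−0.03466·1) = 96.594 mg/L
C(8) = 318.300 + 105.919 + 406.126 + 302.723 + 409.159 + 40.556 + 200.602 + 96.594 = 1879.979 mg/L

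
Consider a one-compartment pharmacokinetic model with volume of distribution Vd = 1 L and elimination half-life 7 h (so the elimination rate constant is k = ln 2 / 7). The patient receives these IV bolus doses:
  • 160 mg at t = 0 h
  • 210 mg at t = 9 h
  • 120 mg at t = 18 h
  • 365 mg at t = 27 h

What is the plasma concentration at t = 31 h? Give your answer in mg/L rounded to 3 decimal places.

k = ln 2 / 7 = 0.09902 per h
Dose 1 (160 mg at t=0 h): 160·exp(−0.09902·31) = 7.430 mg/L
Dose 2 (210 mg at t=9 h): 210·exp(−0.09902·22) = 23.775 mg/L
Dose 3 (120 mg at t=18 h): 120·exp(−0.09902·13) = 33.123 mg/L
Dose 4 (365 mg at t=27 h): 365·exp(−0.09902·4) = 245.627 mg/L
C(31) = 7.430 + 23.775 + 33.123 + 245.627 = 309.955 mg/L

309.955 mg/L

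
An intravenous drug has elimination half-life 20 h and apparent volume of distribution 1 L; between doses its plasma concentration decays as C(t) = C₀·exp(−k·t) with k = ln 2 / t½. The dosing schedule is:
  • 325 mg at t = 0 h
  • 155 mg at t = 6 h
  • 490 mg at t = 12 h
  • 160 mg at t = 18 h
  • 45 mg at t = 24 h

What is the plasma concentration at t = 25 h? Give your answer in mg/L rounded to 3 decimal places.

698.147 mg/L

k = ln 2 / 20 = 0.03466 per h
Dose 1 (325 mg at t=0 h): 325·exp(−0.03466·25) = 136.646 mg/L
Dose 2 (155 mg at t=6 h): 155·exp(−0.03466·19) = 80.233 mg/L
Dose 3 (490 mg at t=12 h): 490·exp(−0.03466·13) = 312.267 mg/L
Dose 4 (160 mg at t=18 h): 160·exp(−0.03466·7) = 125.533 mg/L
Dose 5 (45 mg at t=24 h): 45·exp(−0.03466·1) = 43.467 mg/L
C(25) = 136.646 + 80.233 + 312.267 + 125.533 + 43.467 = 698.147 mg/L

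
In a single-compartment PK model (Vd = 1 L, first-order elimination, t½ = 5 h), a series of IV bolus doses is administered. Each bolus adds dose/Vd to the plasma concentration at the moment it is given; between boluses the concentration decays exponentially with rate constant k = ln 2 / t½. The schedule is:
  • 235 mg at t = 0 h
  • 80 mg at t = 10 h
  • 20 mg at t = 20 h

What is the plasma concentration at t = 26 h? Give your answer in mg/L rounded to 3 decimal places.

k = ln 2 / 5 = 0.13863 per h
Dose 1 (235 mg at t=0 h): 235·exp(−0.13863·26) = 6.393 mg/L
Dose 2 (80 mg at t=10 h): 80·exp(−0.13863·16) = 8.706 mg/L
Dose 3 (20 mg at t=20 h): 20·exp(−0.13863·6) = 8.706 mg/L
C(26) = 6.393 + 8.706 + 8.706 = 23.804 mg/L

23.804 mg/L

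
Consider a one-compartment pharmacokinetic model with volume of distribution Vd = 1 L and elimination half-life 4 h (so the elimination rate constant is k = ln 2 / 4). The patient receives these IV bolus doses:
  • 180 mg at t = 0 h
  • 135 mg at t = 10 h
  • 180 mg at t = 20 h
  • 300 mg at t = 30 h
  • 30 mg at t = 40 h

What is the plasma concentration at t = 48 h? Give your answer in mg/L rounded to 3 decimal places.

k = ln 2 / 4 = 0.17329 per h
Dose 1 (180 mg at t=0 h): 180·exp(−0.17329·48) = 0.044 mg/L
Dose 2 (135 mg at t=10 h): 135·exp(−0.17329·38) = 0.186 mg/L
Dose 3 (180 mg at t=20 h): 180·exp(−0.17329·28) = 1.406 mg/L
Dose 4 (300 mg at t=30 h): 300·exp(−0.17329·18) = 13.258 mg/L
Dose 5 (30 mg at t=40 h): 30·exp(−0.17329·8) = 7.500 mg/L
C(48) = 0.044 + 0.186 + 1.406 + 13.258 + 7.500 = 22.395 mg/L

22.395 mg/L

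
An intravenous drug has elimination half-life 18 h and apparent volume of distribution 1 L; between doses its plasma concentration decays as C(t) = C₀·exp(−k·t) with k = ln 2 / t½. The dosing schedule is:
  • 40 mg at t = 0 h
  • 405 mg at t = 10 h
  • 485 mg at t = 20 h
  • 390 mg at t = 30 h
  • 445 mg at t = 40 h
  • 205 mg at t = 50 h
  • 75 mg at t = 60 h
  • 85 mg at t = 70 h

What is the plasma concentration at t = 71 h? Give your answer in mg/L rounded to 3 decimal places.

546.814 mg/L

k = ln 2 / 18 = 0.03851 per h
Dose 1 (40 mg at t=0 h): 40·exp(−0.03851·71) = 2.598 mg/L
Dose 2 (405 mg at t=10 h): 405·exp(−0.03851·61) = 38.663 mg/L
Dose 3 (485 mg at t=20 h): 485·exp(−0.03851·51) = 68.049 mg/L
Dose 4 (390 mg at t=30 h): 390·exp(−0.03851·41) = 80.424 mg/L
Dose 5 (445 mg at t=40 h): 445·exp(−0.03851·31) = 134.871 mg/L
Dose 6 (205 mg at t=50 h): 205·exp(−0.03851·21) = 91.317 mg/L
Dose 7 (75 mg at t=60 h): 75·exp(−0.03851·11) = 49.102 mg/L
Dose 8 (85 mg at t=70 h): 85·exp(−0.03851·1) = 81.789 mg/L
C(71) = 2.598 + 38.663 + 68.049 + 80.424 + 134.871 + 91.317 + 49.102 + 81.789 = 546.814 mg/L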